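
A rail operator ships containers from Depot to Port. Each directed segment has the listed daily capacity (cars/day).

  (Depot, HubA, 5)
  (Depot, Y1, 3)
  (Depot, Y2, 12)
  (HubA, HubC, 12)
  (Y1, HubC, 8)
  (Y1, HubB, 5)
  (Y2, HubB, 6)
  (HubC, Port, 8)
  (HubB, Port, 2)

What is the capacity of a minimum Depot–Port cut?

Augment Depot→HubA→HubC→Port: bottleneck 5, flow now 5.
Augment Depot→Y1→HubC→Port: bottleneck 3, flow now 8.
Augment Depot→Y2→HubB→Port: bottleneck 2, flow now 10.
No augmenting path remains; maximum flow = 10.
By max-flow min-cut, the minimum cut capacity equals the max flow.
In the residual graph, reachable from Depot: {Depot, Y2, HubB}.
Min-cut edges: Depot→HubA (5), Depot→Y1 (3), HubB→Port (2); capacity 5 + 3 + 2 = 10.

10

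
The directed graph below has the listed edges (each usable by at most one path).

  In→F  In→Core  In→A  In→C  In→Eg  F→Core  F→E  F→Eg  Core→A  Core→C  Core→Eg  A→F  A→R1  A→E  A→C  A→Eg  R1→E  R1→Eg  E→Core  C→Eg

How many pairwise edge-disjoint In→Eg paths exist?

5

Assign every edge capacity 1; by Menger, the answer equals the max flow.
Path In→Eg (+1); total 1.
Path In→F→Eg (+1); total 2.
Path In→Core→Eg (+1); total 3.
Path In→A→Eg (+1); total 4.
Path In→C→Eg (+1); total 5.
No residual In→Eg path; max flow = 5.
Certifying cut of size 5: {In→A, In→C, In→Core, In→Eg, In→F}.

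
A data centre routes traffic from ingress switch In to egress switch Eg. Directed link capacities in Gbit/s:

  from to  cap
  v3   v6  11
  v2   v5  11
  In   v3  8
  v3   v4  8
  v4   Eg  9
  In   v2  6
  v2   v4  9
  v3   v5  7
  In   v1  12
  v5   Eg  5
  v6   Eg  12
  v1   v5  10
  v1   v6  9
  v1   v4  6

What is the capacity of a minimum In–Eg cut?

Augment In→v1→v4→Eg: bottleneck 6, flow now 6.
Augment In→v1→v5→Eg: bottleneck 5, flow now 11.
Augment In→v1→v6→Eg: bottleneck 1, flow now 12.
Augment In→v2→v4→Eg: bottleneck 3, flow now 15.
Augment In→v3→v6→Eg: bottleneck 8, flow now 23.
Augment In→v2→v4→v1→v6→Eg: bottleneck 3, flow now 26. (uses reverse residual edge)
No augmenting path remains; maximum flow = 26.
By max-flow min-cut, the minimum cut capacity equals the max flow.
In the residual graph, reachable from In: {In}.
Min-cut edges: In→v1 (12), In→v2 (6), In→v3 (8); capacity 12 + 6 + 8 = 26.

26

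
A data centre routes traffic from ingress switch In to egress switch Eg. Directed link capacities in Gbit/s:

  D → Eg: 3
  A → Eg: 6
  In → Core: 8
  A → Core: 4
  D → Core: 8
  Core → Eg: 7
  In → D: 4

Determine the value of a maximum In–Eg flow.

10

Augment In→D→Eg: bottleneck 3, flow now 3.
Augment In→Core→Eg: bottleneck 7, flow now 10.
No augmenting path remains; maximum flow = 10.
In the residual graph, reachable from In: {In, D, Core}.
Min-cut edges: D→Eg (3), Core→Eg (7); capacity 3 + 7 = 10.
This cut is saturated, so no flow can exceed 10.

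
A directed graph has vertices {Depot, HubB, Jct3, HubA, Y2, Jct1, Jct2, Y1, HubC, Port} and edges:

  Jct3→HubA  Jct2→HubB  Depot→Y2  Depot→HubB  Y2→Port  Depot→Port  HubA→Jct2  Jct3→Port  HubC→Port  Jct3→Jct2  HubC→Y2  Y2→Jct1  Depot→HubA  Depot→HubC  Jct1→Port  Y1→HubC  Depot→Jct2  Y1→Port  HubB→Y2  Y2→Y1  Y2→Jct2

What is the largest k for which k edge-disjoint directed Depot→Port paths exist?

4

Assign every edge capacity 1; by Menger, the answer equals the max flow.
Path Depot→Port (+1); total 1.
Path Depot→Y2→Port (+1); total 2.
Path Depot→HubC→Port (+1); total 3.
Path Depot→HubB→Y2→Jct1→Port (+1); total 4.
No residual Depot→Port path; max flow = 4.
Certifying cut of size 4: {Depot→HubC, Depot→Port, Depot→Y2, HubB→Y2}.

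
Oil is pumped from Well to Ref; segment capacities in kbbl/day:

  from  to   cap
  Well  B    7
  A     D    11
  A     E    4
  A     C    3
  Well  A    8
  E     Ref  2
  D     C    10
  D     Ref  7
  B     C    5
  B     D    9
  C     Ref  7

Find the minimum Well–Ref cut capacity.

Augment Well→A→C→Ref: bottleneck 3, flow now 3.
Augment Well→A→D→Ref: bottleneck 5, flow now 8.
Augment Well→B→C→Ref: bottleneck 4, flow now 12.
Augment Well→B→D→Ref: bottleneck 2, flow now 14.
Augment Well→B→C→A→E→Ref: bottleneck 1, flow now 15. (uses reverse residual edge)
No augmenting path remains; maximum flow = 15.
By max-flow min-cut, the minimum cut capacity equals the max flow.
In the residual graph, reachable from Well: {Well}.
Min-cut edges: Well→A (8), Well→B (7); capacity 8 + 7 = 15.

15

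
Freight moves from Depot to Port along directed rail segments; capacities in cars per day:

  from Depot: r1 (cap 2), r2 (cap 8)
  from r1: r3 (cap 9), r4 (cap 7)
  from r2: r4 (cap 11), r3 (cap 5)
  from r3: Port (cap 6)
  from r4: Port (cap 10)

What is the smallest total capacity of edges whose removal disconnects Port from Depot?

Augment Depot→r1→r3→Port: bottleneck 2, flow now 2.
Augment Depot→r2→r3→Port: bottleneck 4, flow now 6.
Augment Depot→r2→r4→Port: bottleneck 4, flow now 10.
No augmenting path remains; maximum flow = 10.
By max-flow min-cut, the minimum cut capacity equals the max flow.
In the residual graph, reachable from Depot: {Depot}.
Min-cut edges: Depot→r1 (2), Depot→r2 (8); capacity 2 + 8 = 10.

10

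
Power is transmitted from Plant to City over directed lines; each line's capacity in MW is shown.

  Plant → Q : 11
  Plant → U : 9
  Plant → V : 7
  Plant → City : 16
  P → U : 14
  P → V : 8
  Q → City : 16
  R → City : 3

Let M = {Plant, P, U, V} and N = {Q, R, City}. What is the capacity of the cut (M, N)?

27

Edges leaving {Plant, P, U, V}: Plant→Q (11), Plant→City (16).
Cut capacity = 11 + 16 = 27.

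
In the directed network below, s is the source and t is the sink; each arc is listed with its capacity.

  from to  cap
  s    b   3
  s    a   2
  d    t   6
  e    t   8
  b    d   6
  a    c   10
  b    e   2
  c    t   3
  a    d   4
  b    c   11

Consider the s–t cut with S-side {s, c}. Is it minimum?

No — its capacity is 8, but the minimum cut has capacity 5.

Given cut capacity: 2 + 3 + 3 = 8.
Augment s→a→c→t: bottleneck 2, flow now 2.
Augment s→b→c→t: bottleneck 1, flow now 3.
Augment s→b→d→t: bottleneck 2, flow now 5.
No augmenting path remains; maximum flow = 5.
In the residual graph, reachable from s: {s}.
Min-cut edges: s→a (2), s→b (3); capacity 2 + 3 = 5.
Cut capacity 8 exceeds the max flow 5, so it is not minimum.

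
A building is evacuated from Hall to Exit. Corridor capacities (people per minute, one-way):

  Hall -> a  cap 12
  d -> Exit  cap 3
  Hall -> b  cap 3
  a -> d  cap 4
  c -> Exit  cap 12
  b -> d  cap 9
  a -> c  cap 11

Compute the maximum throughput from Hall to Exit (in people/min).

14

Augment Hall→a→c→Exit: bottleneck 11, flow now 11.
Augment Hall→a→d→Exit: bottleneck 1, flow now 12.
Augment Hall→b→d→Exit: bottleneck 2, flow now 14.
No augmenting path remains; maximum flow = 14.
In the residual graph, reachable from Hall: {Hall, a, b, d}.
Min-cut edges: a→c (11), d→Exit (3); capacity 11 + 3 = 14.
This cut is saturated, so no flow can exceed 14.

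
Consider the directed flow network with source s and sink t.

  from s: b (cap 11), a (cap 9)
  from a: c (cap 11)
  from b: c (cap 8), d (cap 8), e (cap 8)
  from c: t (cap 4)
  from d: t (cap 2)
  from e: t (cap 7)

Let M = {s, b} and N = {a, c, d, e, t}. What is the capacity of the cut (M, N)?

33

Edges leaving {s, b}: s→a (9), b→c (8), b→d (8), b→e (8).
Cut capacity = 9 + 8 + 8 + 8 = 33.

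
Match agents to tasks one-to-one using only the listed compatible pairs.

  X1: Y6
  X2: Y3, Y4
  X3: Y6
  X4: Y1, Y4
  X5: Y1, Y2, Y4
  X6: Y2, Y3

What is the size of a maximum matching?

5

Unit-capacity flow: source→left, listed edges, right→sink; max matching = max flow.
Augmenting path X1→Y6 (+1); matched 1.
Augmenting path X2→Y3 (+1); matched 2.
Augmenting path X4→Y1 (+1); matched 3.
Augmenting path X5→Y2 (+1); matched 4.
Augmenting path X6→Y2→X5→Y4 (+1); matched 5.
No augmenting path remains; maximum matching = 5.
König certificate: {X2, X4, X5, X6, Y6} is a vertex cover of size 5 (every listed pair touches it), so no matching can be larger.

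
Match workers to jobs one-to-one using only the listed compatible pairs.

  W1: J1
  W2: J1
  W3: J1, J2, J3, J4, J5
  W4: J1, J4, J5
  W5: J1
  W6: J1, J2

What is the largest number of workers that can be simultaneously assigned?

Unit-capacity flow: source→left, listed edges, right→sink; max matching = max flow.
Augmenting path W1→J1 (+1); matched 1.
Augmenting path W3→J2 (+1); matched 2.
Augmenting path W4→J4 (+1); matched 3.
Augmenting path W6→J2→W3→J3 (+1); matched 4.
No augmenting path remains; maximum matching = 4.
König certificate: {W3, W4, W6, J1} is a vertex cover of size 4 (every listed pair touches it), so no matching can be larger.

4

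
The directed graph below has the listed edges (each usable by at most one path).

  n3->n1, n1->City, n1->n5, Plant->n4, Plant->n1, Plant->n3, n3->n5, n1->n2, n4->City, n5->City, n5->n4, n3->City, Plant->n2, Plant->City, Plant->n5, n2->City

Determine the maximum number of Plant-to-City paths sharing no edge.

6

Assign every edge capacity 1; by Menger, the answer equals the max flow.
Path Plant→City (+1); total 1.
Path Plant→n1→City (+1); total 2.
Path Plant→n2→City (+1); total 3.
Path Plant→n3→City (+1); total 4.
Path Plant→n4→City (+1); total 5.
Path Plant→n5→City (+1); total 6.
No residual Plant→City path; max flow = 6.
Certifying cut of size 6: {Plant→City, Plant→n1, Plant→n2, Plant→n3, Plant→n4, Plant→n5}.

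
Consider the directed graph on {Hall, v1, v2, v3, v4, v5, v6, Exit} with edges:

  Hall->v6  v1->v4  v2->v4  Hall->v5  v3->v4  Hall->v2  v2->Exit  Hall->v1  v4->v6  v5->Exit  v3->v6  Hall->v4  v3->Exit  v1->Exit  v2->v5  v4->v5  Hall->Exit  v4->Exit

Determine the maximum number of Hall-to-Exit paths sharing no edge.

Assign every edge capacity 1; by Menger, the answer equals the max flow.
Path Hall→Exit (+1); total 1.
Path Hall→v1→Exit (+1); total 2.
Path Hall→v2→Exit (+1); total 3.
Path Hall→v4→Exit (+1); total 4.
Path Hall→v5→Exit (+1); total 5.
No residual Hall→Exit path; max flow = 5.
Certifying cut of size 5: {Hall→Exit, Hall→v1, Hall→v2, Hall→v4, Hall→v5}.

5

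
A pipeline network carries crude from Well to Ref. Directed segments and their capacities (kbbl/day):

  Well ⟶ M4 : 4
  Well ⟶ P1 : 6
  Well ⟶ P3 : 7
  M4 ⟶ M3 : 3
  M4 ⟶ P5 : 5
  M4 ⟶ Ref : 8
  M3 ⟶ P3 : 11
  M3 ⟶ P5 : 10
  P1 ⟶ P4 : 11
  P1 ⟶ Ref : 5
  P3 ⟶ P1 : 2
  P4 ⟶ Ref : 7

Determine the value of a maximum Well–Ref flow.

12

Augment Well→M4→Ref: bottleneck 4, flow now 4.
Augment Well→P1→Ref: bottleneck 5, flow now 9.
Augment Well→P1→P4→Ref: bottleneck 1, flow now 10.
Augment Well→P3→P1→P4→Ref: bottleneck 2, flow now 12.
No augmenting path remains; maximum flow = 12.
In the residual graph, reachable from Well: {Well, P3}.
Min-cut edges: Well→M4 (4), Well→P1 (6), P3→P1 (2); capacity 4 + 6 + 2 = 12.
This cut is saturated, so no flow can exceed 12.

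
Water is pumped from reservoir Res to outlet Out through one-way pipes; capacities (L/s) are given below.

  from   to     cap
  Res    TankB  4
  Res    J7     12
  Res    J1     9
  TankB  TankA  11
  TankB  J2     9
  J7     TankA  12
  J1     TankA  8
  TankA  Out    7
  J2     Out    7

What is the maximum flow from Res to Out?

11

Augment Res→TankB→TankA→Out: bottleneck 4, flow now 4.
Augment Res→J7→TankA→Out: bottleneck 3, flow now 7.
Augment Res→J7→TankA→TankB→J2→Out: bottleneck 4, flow now 11. (uses reverse residual edge)
No augmenting path remains; maximum flow = 11.
In the residual graph, reachable from Res: {Res, J7, J1, TankA}.
Min-cut edges: Res→TankB (4), TankA→Out (7); capacity 4 + 7 = 11.
This cut is saturated, so no flow can exceed 11.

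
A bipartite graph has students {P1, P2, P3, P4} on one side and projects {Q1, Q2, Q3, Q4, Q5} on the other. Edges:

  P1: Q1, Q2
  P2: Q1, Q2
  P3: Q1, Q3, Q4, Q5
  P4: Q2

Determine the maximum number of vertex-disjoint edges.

3

Unit-capacity flow: source→left, listed edges, right→sink; max matching = max flow.
Augmenting path P1→Q1 (+1); matched 1.
Augmenting path P2→Q2 (+1); matched 2.
Augmenting path P3→Q3 (+1); matched 3.
No augmenting path remains; maximum matching = 3.
König certificate: {P3, Q1, Q2} is a vertex cover of size 3 (every listed pair touches it), so no matching can be larger.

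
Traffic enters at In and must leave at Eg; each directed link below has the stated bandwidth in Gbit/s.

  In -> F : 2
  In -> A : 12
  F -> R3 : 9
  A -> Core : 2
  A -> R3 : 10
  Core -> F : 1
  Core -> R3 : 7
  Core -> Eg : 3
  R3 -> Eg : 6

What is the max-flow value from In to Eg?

8

Augment In→F→R3→Eg: bottleneck 2, flow now 2.
Augment In→A→Core→Eg: bottleneck 2, flow now 4.
Augment In→A→R3→Eg: bottleneck 4, flow now 8.
No augmenting path remains; maximum flow = 8.
In the residual graph, reachable from In: {In, F, A, R3}.
Min-cut edges: A→Core (2), R3→Eg (6); capacity 2 + 6 = 8.
This cut is saturated, so no flow can exceed 8.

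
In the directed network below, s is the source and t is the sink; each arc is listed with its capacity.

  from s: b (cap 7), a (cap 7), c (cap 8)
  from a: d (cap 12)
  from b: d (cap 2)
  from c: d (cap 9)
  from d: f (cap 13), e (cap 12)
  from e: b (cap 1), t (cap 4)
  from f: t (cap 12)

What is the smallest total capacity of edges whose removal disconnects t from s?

Augment s→a→d→e→t: bottleneck 4, flow now 4.
Augment s→a→d→f→t: bottleneck 3, flow now 7.
Augment s→b→d→f→t: bottleneck 2, flow now 9.
Augment s→c→d→f→t: bottleneck 7, flow now 16.
No augmenting path remains; maximum flow = 16.
By max-flow min-cut, the minimum cut capacity equals the max flow.
In the residual graph, reachable from s: {s, a, b, c, d, e, f}.
Min-cut edges: e→t (4), f→t (12); capacity 4 + 12 = 16.

16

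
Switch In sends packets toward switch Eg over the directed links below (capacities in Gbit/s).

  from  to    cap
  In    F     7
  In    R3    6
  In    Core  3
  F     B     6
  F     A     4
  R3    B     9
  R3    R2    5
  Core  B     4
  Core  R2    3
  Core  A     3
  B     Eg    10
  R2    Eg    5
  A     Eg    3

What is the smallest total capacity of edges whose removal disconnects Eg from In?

16

Augment In→F→B→Eg: bottleneck 6, flow now 6.
Augment In→F→A→Eg: bottleneck 1, flow now 7.
Augment In→R3→B→Eg: bottleneck 4, flow now 11.
Augment In→R3→R2→Eg: bottleneck 2, flow now 13.
Augment In→Core→R2→Eg: bottleneck 3, flow now 16.
No augmenting path remains; maximum flow = 16.
By max-flow min-cut, the minimum cut capacity equals the max flow.
In the residual graph, reachable from In: {In}.
Min-cut edges: In→F (7), In→R3 (6), In→Core (3); capacity 7 + 6 + 3 = 16.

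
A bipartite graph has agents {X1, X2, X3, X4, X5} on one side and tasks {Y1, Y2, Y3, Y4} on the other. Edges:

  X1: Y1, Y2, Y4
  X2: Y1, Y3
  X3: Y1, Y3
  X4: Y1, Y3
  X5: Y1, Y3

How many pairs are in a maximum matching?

Unit-capacity flow: source→left, listed edges, right→sink; max matching = max flow.
Augmenting path X1→Y1 (+1); matched 1.
Augmenting path X2→Y3 (+1); matched 2.
Augmenting path X3→Y1→X1→Y2 (+1); matched 3.
No augmenting path remains; maximum matching = 3.
König certificate: {X1, Y1, Y3} is a vertex cover of size 3 (every listed pair touches it), so no matching can be larger.

3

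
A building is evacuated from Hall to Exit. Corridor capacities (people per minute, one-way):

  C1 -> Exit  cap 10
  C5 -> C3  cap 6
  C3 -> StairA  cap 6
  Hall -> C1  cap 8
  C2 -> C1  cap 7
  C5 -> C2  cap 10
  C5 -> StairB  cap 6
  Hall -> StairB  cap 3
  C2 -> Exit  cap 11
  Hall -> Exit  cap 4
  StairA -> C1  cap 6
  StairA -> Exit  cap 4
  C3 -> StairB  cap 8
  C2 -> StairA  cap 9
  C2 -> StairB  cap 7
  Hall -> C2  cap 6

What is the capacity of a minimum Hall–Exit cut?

18

Augment Hall→Exit: bottleneck 4, flow now 4.
Augment Hall→C2→Exit: bottleneck 6, flow now 10.
Augment Hall→C1→Exit: bottleneck 8, flow now 18.
No augmenting path remains; maximum flow = 18.
By max-flow min-cut, the minimum cut capacity equals the max flow.
In the residual graph, reachable from Hall: {Hall, StairB}.
Min-cut edges: Hall→C2 (6), Hall→C1 (8), Hall→Exit (4); capacity 6 + 8 + 4 = 18.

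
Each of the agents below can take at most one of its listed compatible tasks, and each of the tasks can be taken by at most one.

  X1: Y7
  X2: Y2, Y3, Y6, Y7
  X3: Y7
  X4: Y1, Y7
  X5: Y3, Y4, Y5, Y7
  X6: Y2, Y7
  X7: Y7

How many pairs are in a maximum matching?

Unit-capacity flow: source→left, listed edges, right→sink; max matching = max flow.
Augmenting path X1→Y7 (+1); matched 1.
Augmenting path X2→Y2 (+1); matched 2.
Augmenting path X4→Y1 (+1); matched 3.
Augmenting path X5→Y3 (+1); matched 4.
Augmenting path X6→Y2→X2→Y6 (+1); matched 5.
No augmenting path remains; maximum matching = 5.
König certificate: {X2, X4, X5, X6, Y7} is a vertex cover of size 5 (every listed pair touches it), so no matching can be larger.

5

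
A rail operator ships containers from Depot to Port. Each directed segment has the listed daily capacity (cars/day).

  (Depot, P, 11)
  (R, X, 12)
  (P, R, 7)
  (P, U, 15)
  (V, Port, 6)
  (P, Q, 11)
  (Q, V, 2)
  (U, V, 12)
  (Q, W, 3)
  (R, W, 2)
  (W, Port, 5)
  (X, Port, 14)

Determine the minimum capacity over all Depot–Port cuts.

11

Augment Depot→P→Q→V→Port: bottleneck 2, flow now 2.
Augment Depot→P→Q→W→Port: bottleneck 3, flow now 5.
Augment Depot→P→R→W→Port: bottleneck 2, flow now 7.
Augment Depot→P→R→X→Port: bottleneck 4, flow now 11.
No augmenting path remains; maximum flow = 11.
By max-flow min-cut, the minimum cut capacity equals the max flow.
In the residual graph, reachable from Depot: {Depot}.
Min-cut edges: Depot→P (11); capacity 11 = 11.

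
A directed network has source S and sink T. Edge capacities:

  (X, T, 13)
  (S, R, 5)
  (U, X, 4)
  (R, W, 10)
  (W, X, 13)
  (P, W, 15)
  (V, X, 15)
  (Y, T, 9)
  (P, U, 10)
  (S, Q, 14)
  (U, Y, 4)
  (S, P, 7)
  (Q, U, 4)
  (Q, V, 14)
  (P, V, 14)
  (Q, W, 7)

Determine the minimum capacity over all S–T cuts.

17

Augment S→P→U→X→T: bottleneck 4, flow now 4.
Augment S→P→U→Y→T: bottleneck 3, flow now 7.
Augment S→Q→U→Y→T: bottleneck 1, flow now 8.
Augment S→Q→V→X→T: bottleneck 9, flow now 17.
No augmenting path remains; maximum flow = 17.
By max-flow min-cut, the minimum cut capacity equals the max flow.
In the residual graph, reachable from S: {S, P, Q, R, U, V, W, X}.
Min-cut edges: U→Y (4), X→T (13); capacity 4 + 13 = 17.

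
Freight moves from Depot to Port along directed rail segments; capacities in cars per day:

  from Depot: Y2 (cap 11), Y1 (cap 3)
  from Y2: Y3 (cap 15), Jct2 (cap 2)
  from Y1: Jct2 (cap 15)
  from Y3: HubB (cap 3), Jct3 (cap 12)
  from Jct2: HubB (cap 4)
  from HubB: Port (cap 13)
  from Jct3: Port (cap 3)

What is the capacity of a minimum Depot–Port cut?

Augment Depot→Y2→Y3→HubB→Port: bottleneck 3, flow now 3.
Augment Depot→Y2→Y3→Jct3→Port: bottleneck 3, flow now 6.
Augment Depot→Y2→Jct2→HubB→Port: bottleneck 2, flow now 8.
Augment Depot→Y1→Jct2→HubB→Port: bottleneck 2, flow now 10.
No augmenting path remains; maximum flow = 10.
By max-flow min-cut, the minimum cut capacity equals the max flow.
In the residual graph, reachable from Depot: {Depot, Y2, Y1, Y3, Jct2, Jct3}.
Min-cut edges: Y3→HubB (3), Jct2→HubB (4), Jct3→Port (3); capacity 3 + 4 + 3 = 10.

10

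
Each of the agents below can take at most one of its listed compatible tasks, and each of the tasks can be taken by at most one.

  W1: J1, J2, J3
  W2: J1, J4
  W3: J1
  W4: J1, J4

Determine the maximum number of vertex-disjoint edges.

3

Unit-capacity flow: source→left, listed edges, right→sink; max matching = max flow.
Augmenting path W1→J1 (+1); matched 1.
Augmenting path W2→J4 (+1); matched 2.
Augmenting path W3→J1→W1→J2 (+1); matched 3.
No augmenting path remains; maximum matching = 3.
König certificate: {W1, J1, J4} is a vertex cover of size 3 (every listed pair touches it), so no matching can be larger.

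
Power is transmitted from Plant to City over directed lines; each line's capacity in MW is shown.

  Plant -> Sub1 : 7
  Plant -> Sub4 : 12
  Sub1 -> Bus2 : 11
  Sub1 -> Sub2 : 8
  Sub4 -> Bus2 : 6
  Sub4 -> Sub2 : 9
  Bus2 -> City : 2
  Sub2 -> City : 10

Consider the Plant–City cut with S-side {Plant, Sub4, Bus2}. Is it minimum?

No — its capacity is 18, but the minimum cut has capacity 12.

Given cut capacity: 7 + 9 + 2 = 18.
Augment Plant→Sub1→Bus2→City: bottleneck 2, flow now 2.
Augment Plant→Sub1→Sub2→City: bottleneck 5, flow now 7.
Augment Plant→Sub4→Sub2→City: bottleneck 5, flow now 12.
No augmenting path remains; maximum flow = 12.
In the residual graph, reachable from Plant: {Plant, Sub1, Sub4, Bus2, Sub2}.
Min-cut edges: Bus2→City (2), Sub2→City (10); capacity 2 + 10 = 12.
Cut capacity 18 exceeds the max flow 12, so it is not minimum.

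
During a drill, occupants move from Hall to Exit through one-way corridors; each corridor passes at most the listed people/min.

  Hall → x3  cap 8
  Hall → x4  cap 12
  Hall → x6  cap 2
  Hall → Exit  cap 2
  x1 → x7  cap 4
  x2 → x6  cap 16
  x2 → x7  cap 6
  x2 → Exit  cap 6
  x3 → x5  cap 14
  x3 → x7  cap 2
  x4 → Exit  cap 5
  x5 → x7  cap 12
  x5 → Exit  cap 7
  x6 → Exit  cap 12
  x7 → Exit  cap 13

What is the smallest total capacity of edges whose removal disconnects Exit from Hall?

17

Augment Hall→Exit: bottleneck 2, flow now 2.
Augment Hall→x4→Exit: bottleneck 5, flow now 7.
Augment Hall→x6→Exit: bottleneck 2, flow now 9.
Augment Hall→x3→x5→Exit: bottleneck 7, flow now 16.
Augment Hall→x3→x7→Exit: bottleneck 1, flow now 17.
No augmenting path remains; maximum flow = 17.
By max-flow min-cut, the minimum cut capacity equals the max flow.
In the residual graph, reachable from Hall: {Hall, x4}.
Min-cut edges: Hall→x3 (8), Hall→x6 (2), Hall→Exit (2), x4→Exit (5); capacity 8 + 2 + 2 + 5 = 17.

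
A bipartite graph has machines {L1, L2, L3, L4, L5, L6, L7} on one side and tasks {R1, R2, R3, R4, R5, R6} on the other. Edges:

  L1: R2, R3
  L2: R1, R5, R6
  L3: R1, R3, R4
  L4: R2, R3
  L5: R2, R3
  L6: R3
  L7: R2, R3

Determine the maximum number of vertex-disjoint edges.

4

Unit-capacity flow: source→left, listed edges, right→sink; max matching = max flow.
Augmenting path L1→R2 (+1); matched 1.
Augmenting path L2→R1 (+1); matched 2.
Augmenting path L3→R3 (+1); matched 3.
Augmenting path L4→R3→L3→R4 (+1); matched 4.
No augmenting path remains; maximum matching = 4.
König certificate: {L2, L3, R2, R3} is a vertex cover of size 4 (every listed pair touches it), so no matching can be larger.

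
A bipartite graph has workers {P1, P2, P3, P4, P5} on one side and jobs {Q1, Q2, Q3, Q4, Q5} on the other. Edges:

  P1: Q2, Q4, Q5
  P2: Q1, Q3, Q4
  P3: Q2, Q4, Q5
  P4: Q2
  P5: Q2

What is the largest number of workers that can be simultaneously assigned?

4

Unit-capacity flow: source→left, listed edges, right→sink; max matching = max flow.
Augmenting path P1→Q2 (+1); matched 1.
Augmenting path P2→Q1 (+1); matched 2.
Augmenting path P3→Q4 (+1); matched 3.
Augmenting path P4→Q2→P1→Q5 (+1); matched 4.
No augmenting path remains; maximum matching = 4.
König certificate: {P1, P2, P3, Q2} is a vertex cover of size 4 (every listed pair touches it), so no matching can be larger.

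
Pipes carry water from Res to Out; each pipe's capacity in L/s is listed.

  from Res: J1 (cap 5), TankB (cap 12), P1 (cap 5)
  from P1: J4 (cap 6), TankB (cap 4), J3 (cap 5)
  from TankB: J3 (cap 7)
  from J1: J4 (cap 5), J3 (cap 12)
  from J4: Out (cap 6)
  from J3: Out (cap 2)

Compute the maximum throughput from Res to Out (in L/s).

Augment Res→P1→J4→Out: bottleneck 5, flow now 5.
Augment Res→TankB→J3→Out: bottleneck 2, flow now 7.
Augment Res→J1→J4→Out: bottleneck 1, flow now 8.
No augmenting path remains; maximum flow = 8.
In the residual graph, reachable from Res: {Res, P1, TankB, J1, J4, J3}.
Min-cut edges: J4→Out (6), J3→Out (2); capacity 6 + 2 = 8.
This cut is saturated, so no flow can exceed 8.

8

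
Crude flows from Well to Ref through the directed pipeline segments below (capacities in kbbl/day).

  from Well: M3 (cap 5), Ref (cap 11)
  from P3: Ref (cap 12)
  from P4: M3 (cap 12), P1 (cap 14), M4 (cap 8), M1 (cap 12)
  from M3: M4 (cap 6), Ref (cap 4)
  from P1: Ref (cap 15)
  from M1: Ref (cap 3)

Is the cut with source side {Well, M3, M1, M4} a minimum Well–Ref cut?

No — its capacity is 18, but the minimum cut has capacity 15.

Given cut capacity: 11 + 4 + 3 = 18.
Augment Well→Ref: bottleneck 11, flow now 11.
Augment Well→M3→Ref: bottleneck 4, flow now 15.
No augmenting path remains; maximum flow = 15.
In the residual graph, reachable from Well: {Well, M3, M4}.
Min-cut edges: Well→Ref (11), M3→Ref (4); capacity 11 + 4 = 15.
Cut capacity 18 exceeds the max flow 15, so it is not minimum.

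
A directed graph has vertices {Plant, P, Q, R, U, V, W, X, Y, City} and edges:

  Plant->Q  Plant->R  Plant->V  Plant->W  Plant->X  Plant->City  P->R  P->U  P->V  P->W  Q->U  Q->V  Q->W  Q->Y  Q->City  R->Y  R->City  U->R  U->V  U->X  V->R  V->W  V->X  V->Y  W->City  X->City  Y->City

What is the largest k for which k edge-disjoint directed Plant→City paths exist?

6

Assign every edge capacity 1; by Menger, the answer equals the max flow.
Path Plant→City (+1); total 1.
Path Plant→Q→City (+1); total 2.
Path Plant→R→City (+1); total 3.
Path Plant→W→City (+1); total 4.
Path Plant→X→City (+1); total 5.
Path Plant→V→Y→City (+1); total 6.
No residual Plant→City path; max flow = 6.
Certifying cut of size 6: {Plant→City, Plant→Q, Plant→R, Plant→V, Plant→W, Plant→X}.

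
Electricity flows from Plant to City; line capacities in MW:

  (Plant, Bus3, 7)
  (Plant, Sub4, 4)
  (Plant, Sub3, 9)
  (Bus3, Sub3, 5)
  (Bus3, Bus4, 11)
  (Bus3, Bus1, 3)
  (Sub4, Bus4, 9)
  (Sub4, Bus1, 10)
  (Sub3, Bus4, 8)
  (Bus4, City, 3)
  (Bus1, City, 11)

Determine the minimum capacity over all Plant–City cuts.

Augment Plant→Bus3→Bus4→City: bottleneck 3, flow now 3.
Augment Plant→Bus3→Bus1→City: bottleneck 3, flow now 6.
Augment Plant→Sub4→Bus1→City: bottleneck 4, flow now 10.
No augmenting path remains; maximum flow = 10.
By max-flow min-cut, the minimum cut capacity equals the max flow.
In the residual graph, reachable from Plant: {Plant, Bus3, Sub3, Bus4}.
Min-cut edges: Plant→Sub4 (4), Bus3→Bus1 (3), Bus4→City (3); capacity 4 + 3 + 3 = 10.

10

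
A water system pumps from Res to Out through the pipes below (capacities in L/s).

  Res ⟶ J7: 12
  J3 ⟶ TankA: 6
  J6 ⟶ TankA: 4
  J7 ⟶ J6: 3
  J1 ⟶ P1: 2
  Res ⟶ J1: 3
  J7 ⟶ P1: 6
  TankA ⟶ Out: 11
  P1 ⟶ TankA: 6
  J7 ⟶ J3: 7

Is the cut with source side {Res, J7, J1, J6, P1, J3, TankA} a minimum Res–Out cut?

Given cut capacity: 11 = 11.
Augment Res→J7→J6→TankA→Out: bottleneck 3, flow now 3.
Augment Res→J7→P1→TankA→Out: bottleneck 6, flow now 9.
Augment Res→J7→J3→TankA→Out: bottleneck 2, flow now 11.
No augmenting path remains; maximum flow = 11.
Cut capacity 11 equals the max flow, so it is a minimum cut.

Yes — it is a minimum cut (capacity 11).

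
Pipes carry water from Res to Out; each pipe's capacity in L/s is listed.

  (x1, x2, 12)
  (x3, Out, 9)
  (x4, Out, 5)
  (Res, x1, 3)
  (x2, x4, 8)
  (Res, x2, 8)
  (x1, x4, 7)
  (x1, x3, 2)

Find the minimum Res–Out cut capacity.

7

Augment Res→x1→x3→Out: bottleneck 2, flow now 2.
Augment Res→x1→x4→Out: bottleneck 1, flow now 3.
Augment Res→x2→x4→Out: bottleneck 4, flow now 7.
No augmenting path remains; maximum flow = 7.
By max-flow min-cut, the minimum cut capacity equals the max flow.
In the residual graph, reachable from Res: {Res, x1, x2, x4}.
Min-cut edges: x1→x3 (2), x4→Out (5); capacity 2 + 5 = 7.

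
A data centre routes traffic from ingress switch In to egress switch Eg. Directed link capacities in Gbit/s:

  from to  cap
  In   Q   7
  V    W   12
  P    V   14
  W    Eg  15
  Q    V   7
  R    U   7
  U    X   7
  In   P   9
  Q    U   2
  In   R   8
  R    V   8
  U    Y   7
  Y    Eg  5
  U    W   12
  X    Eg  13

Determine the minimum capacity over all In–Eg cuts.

Augment In→P→V→W→Eg: bottleneck 9, flow now 9.
Augment In→Q→U→W→Eg: bottleneck 2, flow now 11.
Augment In→Q→V→W→Eg: bottleneck 3, flow now 14.
Augment In→R→U→W→Eg: bottleneck 1, flow now 15.
Augment In→R→U→X→Eg: bottleneck 6, flow now 21.
No augmenting path remains; maximum flow = 21.
By max-flow min-cut, the minimum cut capacity equals the max flow.
In the residual graph, reachable from In: {In, P, Q, R, V}.
Min-cut edges: Q→U (2), R→U (7), V→W (12); capacity 2 + 7 + 12 = 21.

21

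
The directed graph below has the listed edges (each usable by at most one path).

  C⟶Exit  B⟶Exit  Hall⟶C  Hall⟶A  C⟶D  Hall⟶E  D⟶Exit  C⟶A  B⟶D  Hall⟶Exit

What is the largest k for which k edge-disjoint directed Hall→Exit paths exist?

2

Assign every edge capacity 1; by Menger, the answer equals the max flow.
Path Hall→Exit (+1); total 1.
Path Hall→C→Exit (+1); total 2.
No residual Hall→Exit path; max flow = 2.
Certifying cut of size 2: {Hall→C, Hall→Exit}.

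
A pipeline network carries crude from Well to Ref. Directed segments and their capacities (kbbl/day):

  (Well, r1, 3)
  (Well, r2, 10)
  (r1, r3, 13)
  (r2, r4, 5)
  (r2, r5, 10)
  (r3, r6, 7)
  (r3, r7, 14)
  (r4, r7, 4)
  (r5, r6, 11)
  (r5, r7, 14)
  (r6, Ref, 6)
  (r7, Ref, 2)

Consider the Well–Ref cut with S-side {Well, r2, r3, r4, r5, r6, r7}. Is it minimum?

No — its capacity is 11, but the minimum cut has capacity 8.

Given cut capacity: 3 + 6 + 2 = 11.
Augment Well→r1→r3→r6→Ref: bottleneck 3, flow now 3.
Augment Well→r2→r4→r7→Ref: bottleneck 2, flow now 5.
Augment Well→r2→r5→r6→Ref: bottleneck 3, flow now 8.
No augmenting path remains; maximum flow = 8.
In the residual graph, reachable from Well: {Well, r1, r2, r3, r4, r5, r6, r7}.
Min-cut edges: r6→Ref (6), r7→Ref (2); capacity 6 + 2 = 8.
Cut capacity 11 exceeds the max flow 8, so it is not minimum.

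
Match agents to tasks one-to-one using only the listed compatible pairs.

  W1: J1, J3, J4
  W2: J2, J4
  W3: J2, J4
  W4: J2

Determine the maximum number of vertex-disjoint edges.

3

Unit-capacity flow: source→left, listed edges, right→sink; max matching = max flow.
Augmenting path W1→J1 (+1); matched 1.
Augmenting path W2→J2 (+1); matched 2.
Augmenting path W3→J4 (+1); matched 3.
No augmenting path remains; maximum matching = 3.
König certificate: {W1, J2, J4} is a vertex cover of size 3 (every listed pair touches it), so no matching can be larger.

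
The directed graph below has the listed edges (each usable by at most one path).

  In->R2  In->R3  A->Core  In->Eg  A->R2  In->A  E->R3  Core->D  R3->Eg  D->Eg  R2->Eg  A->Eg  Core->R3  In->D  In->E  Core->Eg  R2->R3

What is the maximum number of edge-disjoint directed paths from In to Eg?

5

Assign every edge capacity 1; by Menger, the answer equals the max flow.
Path In→Eg (+1); total 1.
Path In→A→Eg (+1); total 2.
Path In→R2→Eg (+1); total 3.
Path In→R3→Eg (+1); total 4.
Path In→D→Eg (+1); total 5.
No residual In→Eg path; max flow = 5.
Certifying cut of size 5: {In→A, In→D, In→Eg, In→R2, R3→Eg}.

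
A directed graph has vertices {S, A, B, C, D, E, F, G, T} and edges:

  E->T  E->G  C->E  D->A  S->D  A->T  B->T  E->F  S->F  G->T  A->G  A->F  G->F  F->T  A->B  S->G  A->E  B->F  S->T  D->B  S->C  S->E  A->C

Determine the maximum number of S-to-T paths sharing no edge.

5

Assign every edge capacity 1; by Menger, the answer equals the max flow.
Path S→T (+1); total 1.
Path S→E→T (+1); total 2.
Path S→F→T (+1); total 3.
Path S→G→T (+1); total 4.
Path S→D→A→T (+1); total 5.
No residual S→T path; max flow = 5.
Certifying cut of size 5: {E→T, F→T, G→T, S→D, S→T}.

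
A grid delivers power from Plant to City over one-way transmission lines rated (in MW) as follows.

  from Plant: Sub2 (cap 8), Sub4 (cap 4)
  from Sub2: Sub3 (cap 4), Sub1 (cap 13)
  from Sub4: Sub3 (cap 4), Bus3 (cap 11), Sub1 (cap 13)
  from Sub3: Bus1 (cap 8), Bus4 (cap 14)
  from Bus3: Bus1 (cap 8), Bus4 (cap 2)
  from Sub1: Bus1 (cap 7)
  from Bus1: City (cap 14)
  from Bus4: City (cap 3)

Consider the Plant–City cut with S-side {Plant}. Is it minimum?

Given cut capacity: 8 + 4 = 12.
Augment Plant→Sub2→Sub3→Bus1→City: bottleneck 4, flow now 4.
Augment Plant→Sub2→Sub1→Bus1→City: bottleneck 4, flow now 8.
Augment Plant→Sub4→Sub3→Bus1→City: bottleneck 4, flow now 12.
No augmenting path remains; maximum flow = 12.
Cut capacity 12 equals the max flow, so it is a minimum cut.

Yes — it is a minimum cut (capacity 12).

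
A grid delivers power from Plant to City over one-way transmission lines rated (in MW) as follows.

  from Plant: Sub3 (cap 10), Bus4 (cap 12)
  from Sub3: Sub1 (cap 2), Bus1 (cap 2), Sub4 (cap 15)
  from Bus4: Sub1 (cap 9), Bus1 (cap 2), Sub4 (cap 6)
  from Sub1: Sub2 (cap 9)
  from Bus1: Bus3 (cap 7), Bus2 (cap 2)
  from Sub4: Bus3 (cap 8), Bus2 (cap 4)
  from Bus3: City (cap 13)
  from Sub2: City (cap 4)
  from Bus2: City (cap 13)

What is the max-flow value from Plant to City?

Augment Plant→Sub3→Sub1→Sub2→City: bottleneck 2, flow now 2.
Augment Plant→Sub3→Bus1→Bus3→City: bottleneck 2, flow now 4.
Augment Plant→Sub3→Sub4→Bus3→City: bottleneck 6, flow now 10.
Augment Plant→Bus4→Sub1→Sub2→City: bottleneck 2, flow now 12.
Augment Plant→Bus4→Bus1→Bus3→City: bottleneck 2, flow now 14.
Augment Plant→Bus4→Sub4→Bus3→City: bottleneck 2, flow now 16.
Augment Plant→Bus4→Sub4→Bus2→City: bottleneck 4, flow now 20.
No augmenting path remains; maximum flow = 20.
In the residual graph, reachable from Plant: {Plant, Sub3, Bus4, Sub1, Sub4, Sub2}.
Min-cut edges: Sub3→Bus1 (2), Bus4→Bus1 (2), Sub4→Bus3 (8), Sub4→Bus2 (4), Sub2→City (4); capacity 2 + 2 + 8 + 4 + 4 = 20.
This cut is saturated, so no flow can exceed 20.

20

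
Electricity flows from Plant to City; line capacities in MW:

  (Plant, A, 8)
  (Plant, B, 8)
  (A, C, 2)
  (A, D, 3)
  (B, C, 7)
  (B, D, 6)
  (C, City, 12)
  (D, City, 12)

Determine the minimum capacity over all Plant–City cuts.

13

Augment Plant→A→C→City: bottleneck 2, flow now 2.
Augment Plant→A→D→City: bottleneck 3, flow now 5.
Augment Plant→B→C→City: bottleneck 7, flow now 12.
Augment Plant→B→D→City: bottleneck 1, flow now 13.
No augmenting path remains; maximum flow = 13.
By max-flow min-cut, the minimum cut capacity equals the max flow.
In the residual graph, reachable from Plant: {Plant, A}.
Min-cut edges: Plant→B (8), A→C (2), A→D (3); capacity 8 + 2 + 3 = 13.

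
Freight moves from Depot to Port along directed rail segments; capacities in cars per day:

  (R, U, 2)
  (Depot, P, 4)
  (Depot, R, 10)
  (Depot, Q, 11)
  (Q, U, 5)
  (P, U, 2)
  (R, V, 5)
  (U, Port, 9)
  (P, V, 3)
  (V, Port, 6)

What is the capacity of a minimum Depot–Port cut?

15

Augment Depot→P→U→Port: bottleneck 2, flow now 2.
Augment Depot→P→V→Port: bottleneck 2, flow now 4.
Augment Depot→Q→U→Port: bottleneck 5, flow now 9.
Augment Depot→R→U→Port: bottleneck 2, flow now 11.
Augment Depot→R→V→Port: bottleneck 4, flow now 15.
No augmenting path remains; maximum flow = 15.
By max-flow min-cut, the minimum cut capacity equals the max flow.
In the residual graph, reachable from Depot: {Depot, P, Q, R, V}.
Min-cut edges: P→U (2), Q→U (5), R→U (2), V→Port (6); capacity 2 + 5 + 2 + 6 = 15.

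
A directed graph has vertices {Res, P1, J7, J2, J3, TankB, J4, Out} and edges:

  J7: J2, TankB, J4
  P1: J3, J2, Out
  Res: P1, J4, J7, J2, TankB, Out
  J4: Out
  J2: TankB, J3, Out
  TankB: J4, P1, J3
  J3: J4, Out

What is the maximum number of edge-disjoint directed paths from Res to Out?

5

Assign every edge capacity 1; by Menger, the answer equals the max flow.
Path Res→Out (+1); total 1.
Path Res→P1→Out (+1); total 2.
Path Res→J2→Out (+1); total 3.
Path Res→J4→Out (+1); total 4.
Path Res→TankB→J3→Out (+1); total 5.
No residual Res→Out path; max flow = 5.
Certifying cut of size 5: {J2→Out, J3→Out, J4→Out, P1→Out, Res→Out}.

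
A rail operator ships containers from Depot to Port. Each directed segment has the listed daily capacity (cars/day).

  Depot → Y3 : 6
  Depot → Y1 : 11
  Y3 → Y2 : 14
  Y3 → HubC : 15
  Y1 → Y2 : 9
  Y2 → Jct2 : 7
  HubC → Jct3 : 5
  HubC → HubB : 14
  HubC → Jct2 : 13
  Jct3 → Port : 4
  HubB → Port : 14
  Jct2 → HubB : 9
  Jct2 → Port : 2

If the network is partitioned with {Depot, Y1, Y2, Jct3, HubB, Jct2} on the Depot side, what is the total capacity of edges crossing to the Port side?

Edges leaving {Depot, Y1, Y2, Jct3, HubB, Jct2}: Depot→Y3 (6), Jct3→Port (4), HubB→Port (14), Jct2→Port (2).
Cut capacity = 6 + 4 + 14 + 2 = 26.

26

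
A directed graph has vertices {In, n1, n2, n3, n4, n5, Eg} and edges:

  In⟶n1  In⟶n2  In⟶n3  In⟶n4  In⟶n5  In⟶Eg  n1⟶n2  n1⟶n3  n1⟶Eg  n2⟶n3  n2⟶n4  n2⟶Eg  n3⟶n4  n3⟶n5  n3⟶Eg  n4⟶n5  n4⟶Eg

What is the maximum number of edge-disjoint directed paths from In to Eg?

Assign every edge capacity 1; by Menger, the answer equals the max flow.
Path In→Eg (+1); total 1.
Path In→n1→Eg (+1); total 2.
Path In→n2→Eg (+1); total 3.
Path In→n3→Eg (+1); total 4.
Path In→n4→Eg (+1); total 5.
No residual In→Eg path; max flow = 5.
Certifying cut of size 5: {In→Eg, In→n1, In→n2, In→n3, In→n4}.

5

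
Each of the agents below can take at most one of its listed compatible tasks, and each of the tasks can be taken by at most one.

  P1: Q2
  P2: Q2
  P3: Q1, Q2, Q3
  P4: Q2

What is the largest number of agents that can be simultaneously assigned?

Unit-capacity flow: source→left, listed edges, right→sink; max matching = max flow.
Augmenting path P1→Q2 (+1); matched 1.
Augmenting path P3→Q1 (+1); matched 2.
No augmenting path remains; maximum matching = 2.
König certificate: {P3, Q2} is a vertex cover of size 2 (every listed pair touches it), so no matching can be larger.

2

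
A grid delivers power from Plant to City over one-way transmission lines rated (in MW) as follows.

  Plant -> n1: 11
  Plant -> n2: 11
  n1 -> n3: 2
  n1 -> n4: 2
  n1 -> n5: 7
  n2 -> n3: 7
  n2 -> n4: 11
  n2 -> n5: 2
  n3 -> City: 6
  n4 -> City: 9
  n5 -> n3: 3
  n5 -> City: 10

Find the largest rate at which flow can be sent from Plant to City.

22

Augment Plant→n1→n3→City: bottleneck 2, flow now 2.
Augment Plant→n1→n4→City: bottleneck 2, flow now 4.
Augment Plant→n1→n5→City: bottleneck 7, flow now 11.
Augment Plant→n2→n3→City: bottleneck 4, flow now 15.
Augment Plant→n2→n4→City: bottleneck 7, flow now 22.
No augmenting path remains; maximum flow = 22.
In the residual graph, reachable from Plant: {Plant}.
Min-cut edges: Plant→n1 (11), Plant→n2 (11); capacity 11 + 11 = 22.
This cut is saturated, so no flow can exceed 22.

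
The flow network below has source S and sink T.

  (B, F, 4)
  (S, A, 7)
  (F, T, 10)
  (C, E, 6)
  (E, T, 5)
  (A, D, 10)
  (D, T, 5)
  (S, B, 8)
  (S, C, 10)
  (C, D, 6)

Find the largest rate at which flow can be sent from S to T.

14

Augment S→A→D→T: bottleneck 5, flow now 5.
Augment S→B→F→T: bottleneck 4, flow now 9.
Augment S→C→E→T: bottleneck 5, flow now 14.
No augmenting path remains; maximum flow = 14.
In the residual graph, reachable from S: {S, A, B, C, D, E}.
Min-cut edges: B→F (4), D→T (5), E→T (5); capacity 4 + 5 + 5 = 14.
This cut is saturated, so no flow can exceed 14.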